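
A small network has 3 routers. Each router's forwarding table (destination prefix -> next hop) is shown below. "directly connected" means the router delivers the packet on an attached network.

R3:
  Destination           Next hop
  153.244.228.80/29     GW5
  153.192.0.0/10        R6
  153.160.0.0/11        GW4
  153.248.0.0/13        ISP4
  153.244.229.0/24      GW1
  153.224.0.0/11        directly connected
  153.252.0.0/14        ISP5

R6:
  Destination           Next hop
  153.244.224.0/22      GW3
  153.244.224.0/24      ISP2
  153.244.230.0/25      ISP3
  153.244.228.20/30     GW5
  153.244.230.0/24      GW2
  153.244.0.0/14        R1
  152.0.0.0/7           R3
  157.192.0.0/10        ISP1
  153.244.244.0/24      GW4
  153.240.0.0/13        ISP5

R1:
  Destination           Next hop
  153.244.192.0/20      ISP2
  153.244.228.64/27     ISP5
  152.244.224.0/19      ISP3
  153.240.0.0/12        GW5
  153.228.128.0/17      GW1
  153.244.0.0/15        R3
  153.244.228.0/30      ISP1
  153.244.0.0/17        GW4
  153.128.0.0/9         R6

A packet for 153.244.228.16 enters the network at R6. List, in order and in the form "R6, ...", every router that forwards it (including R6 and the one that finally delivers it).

R6, R1, R3

At R6: longest match for 153.244.228.16 is 153.244.0.0/14 -> R1
At R1: longest match for 153.244.228.16 is 153.244.0.0/15 -> R3
At R3: longest match for 153.244.228.16 is 153.224.0.0/11 -> directly connected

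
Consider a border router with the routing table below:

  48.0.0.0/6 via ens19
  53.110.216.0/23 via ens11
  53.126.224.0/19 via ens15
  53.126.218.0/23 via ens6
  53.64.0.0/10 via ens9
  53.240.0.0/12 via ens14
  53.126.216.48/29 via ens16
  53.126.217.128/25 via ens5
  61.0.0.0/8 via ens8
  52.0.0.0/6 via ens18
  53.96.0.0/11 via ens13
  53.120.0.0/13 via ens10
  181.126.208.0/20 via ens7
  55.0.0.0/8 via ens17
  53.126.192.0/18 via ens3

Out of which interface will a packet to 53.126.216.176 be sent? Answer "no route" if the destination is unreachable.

ens3

Routes whose prefix contains 53.126.216.176:
  52.0.0.0/6 (52.0.0.0 - 55.255.255.255) -> ens18
  53.64.0.0/10 (53.64.0.0 - 53.127.255.255) -> ens9
  53.96.0.0/11 (53.96.0.0 - 53.127.255.255) -> ens13
  53.120.0.0/13 (53.120.0.0 - 53.127.255.255) -> ens10
  53.126.192.0/18 (53.126.192.0 - 53.126.255.255) -> ens3
More-specific entries that do NOT match:
  53.126.216.48/29 (53.126.216.48 - 53.126.216.55) does not contain 53.126.216.176
  53.126.217.128/25 (53.126.217.128 - 53.126.217.255) does not contain 53.126.216.176
  53.110.216.0/23 (53.110.216.0 - 53.110.217.255) does not contain 53.126.216.176
  53.126.218.0/23 (53.126.218.0 - 53.126.219.255) does not contain 53.126.216.176
  181.126.208.0/20 (181.126.208.0 - 181.126.223.255) does not contain 53.126.216.176
  53.126.224.0/19 (53.126.224.0 - 53.126.255.255) does not contain 53.126.216.176
Longest matching prefix is /18 -> interface ens3.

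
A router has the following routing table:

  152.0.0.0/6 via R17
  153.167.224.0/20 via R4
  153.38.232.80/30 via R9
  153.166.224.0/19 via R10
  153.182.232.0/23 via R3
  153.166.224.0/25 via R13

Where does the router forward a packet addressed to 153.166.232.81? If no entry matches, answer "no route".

Routes whose prefix contains 153.166.232.81:
  152.0.0.0/6 (152.0.0.0 - 155.255.255.255) -> R17
  153.166.224.0/19 (153.166.224.0 - 153.166.255.255) -> R10
More-specific entries that do NOT match:
  153.38.232.80/30 (153.38.232.80 - 153.38.232.83) does not contain 153.166.232.81
  153.166.224.0/25 (153.166.224.0 - 153.166.224.127) does not contain 153.166.232.81
  153.182.232.0/23 (153.182.232.0 - 153.182.233.255) does not contain 153.166.232.81
  153.167.224.0/20 (153.167.224.0 - 153.167.239.255) does not contain 153.166.232.81
Longest matching prefix is /19 -> next hop R10.

R10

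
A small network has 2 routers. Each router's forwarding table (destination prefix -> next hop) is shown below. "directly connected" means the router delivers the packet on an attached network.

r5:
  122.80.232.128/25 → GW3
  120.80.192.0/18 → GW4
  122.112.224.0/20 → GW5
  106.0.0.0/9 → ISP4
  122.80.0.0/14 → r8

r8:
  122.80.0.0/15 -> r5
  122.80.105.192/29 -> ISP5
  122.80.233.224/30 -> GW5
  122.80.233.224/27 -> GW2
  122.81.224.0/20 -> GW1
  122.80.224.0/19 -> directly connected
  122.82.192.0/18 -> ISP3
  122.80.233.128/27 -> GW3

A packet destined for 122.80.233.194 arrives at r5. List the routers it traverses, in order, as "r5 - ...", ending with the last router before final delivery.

r5 - r8

At r5: longest match for 122.80.233.194 is 122.80.0.0/14 -> r8
At r8: longest match for 122.80.233.194 is 122.80.224.0/19 -> directly connected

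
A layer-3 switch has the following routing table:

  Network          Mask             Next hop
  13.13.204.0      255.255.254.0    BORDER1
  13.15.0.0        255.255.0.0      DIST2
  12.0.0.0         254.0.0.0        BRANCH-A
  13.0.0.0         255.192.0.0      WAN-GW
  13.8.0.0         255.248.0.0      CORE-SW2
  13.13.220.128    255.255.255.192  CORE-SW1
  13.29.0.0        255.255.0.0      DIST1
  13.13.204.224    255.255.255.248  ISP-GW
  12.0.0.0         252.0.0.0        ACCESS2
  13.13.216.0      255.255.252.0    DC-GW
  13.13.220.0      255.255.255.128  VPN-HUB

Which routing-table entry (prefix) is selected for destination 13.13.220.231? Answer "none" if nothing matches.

Entries matching 13.13.220.231:
  12.0.0.0/6 (12.0.0.0 - 15.255.255.255)
  12.0.0.0/7 (12.0.0.0 - 13.255.255.255)
  13.0.0.0/10 (13.0.0.0 - 13.63.255.255)
  13.8.0.0/13 (13.8.0.0 - 13.15.255.255)
Most specific is 13.8.0.0/13.

13.8.0.0/13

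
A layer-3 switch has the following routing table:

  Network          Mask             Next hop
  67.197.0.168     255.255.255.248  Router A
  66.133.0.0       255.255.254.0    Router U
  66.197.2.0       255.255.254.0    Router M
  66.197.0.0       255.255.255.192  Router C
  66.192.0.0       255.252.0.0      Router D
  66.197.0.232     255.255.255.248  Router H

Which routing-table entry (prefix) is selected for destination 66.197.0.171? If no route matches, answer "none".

66.197.0.171 is outside every listed prefix and there is no default route.

none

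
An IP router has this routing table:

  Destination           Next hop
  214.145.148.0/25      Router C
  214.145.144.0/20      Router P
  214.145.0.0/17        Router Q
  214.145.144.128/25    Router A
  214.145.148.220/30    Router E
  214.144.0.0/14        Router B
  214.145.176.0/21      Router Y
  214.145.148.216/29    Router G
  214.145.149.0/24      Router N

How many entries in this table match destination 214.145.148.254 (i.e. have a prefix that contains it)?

Prefixes containing 214.145.148.254:
  214.144.0.0/14 (214.144.0.0 - 214.147.255.255)
  214.145.144.0/20 (214.145.144.0 - 214.145.159.255)
Total matching entries: 2.

2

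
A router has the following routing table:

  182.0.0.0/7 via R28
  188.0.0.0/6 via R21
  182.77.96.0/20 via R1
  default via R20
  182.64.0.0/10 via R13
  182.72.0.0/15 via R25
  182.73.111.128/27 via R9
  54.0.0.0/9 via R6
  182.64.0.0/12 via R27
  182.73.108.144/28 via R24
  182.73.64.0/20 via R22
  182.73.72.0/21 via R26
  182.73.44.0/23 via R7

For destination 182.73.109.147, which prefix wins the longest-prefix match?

182.72.0.0/15

Entries matching 182.73.109.147:
  0.0.0.0/0 (default, matches everything)
  182.0.0.0/7 (182.0.0.0 - 183.255.255.255)
  182.64.0.0/10 (182.64.0.0 - 182.127.255.255)
  182.64.0.0/12 (182.64.0.0 - 182.79.255.255)
  182.72.0.0/15 (182.72.0.0 - 182.73.255.255)
Most specific is 182.72.0.0/15.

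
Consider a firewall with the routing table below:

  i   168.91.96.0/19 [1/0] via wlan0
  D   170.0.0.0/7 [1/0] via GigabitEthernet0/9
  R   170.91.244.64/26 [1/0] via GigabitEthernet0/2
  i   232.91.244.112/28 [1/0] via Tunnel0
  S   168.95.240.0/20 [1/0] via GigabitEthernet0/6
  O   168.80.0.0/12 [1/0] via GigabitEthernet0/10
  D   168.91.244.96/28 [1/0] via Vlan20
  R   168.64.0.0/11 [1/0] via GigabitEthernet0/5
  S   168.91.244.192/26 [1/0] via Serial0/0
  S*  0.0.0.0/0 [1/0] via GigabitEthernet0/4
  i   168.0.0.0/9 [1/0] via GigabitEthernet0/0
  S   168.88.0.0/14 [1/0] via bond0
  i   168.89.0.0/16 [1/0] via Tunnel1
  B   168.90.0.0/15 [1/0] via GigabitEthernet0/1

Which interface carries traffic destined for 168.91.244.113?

GigabitEthernet0/1

Routes whose prefix contains 168.91.244.113:
  0.0.0.0/0 (default, matches everything) -> GigabitEthernet0/4
  168.0.0.0/9 (168.0.0.0 - 168.127.255.255) -> GigabitEthernet0/0
  168.64.0.0/11 (168.64.0.0 - 168.95.255.255) -> GigabitEthernet0/5
  168.80.0.0/12 (168.80.0.0 - 168.95.255.255) -> GigabitEthernet0/10
  168.88.0.0/14 (168.88.0.0 - 168.91.255.255) -> bond0
  168.90.0.0/15 (168.90.0.0 - 168.91.255.255) -> GigabitEthernet0/1
More-specific entries that do NOT match:
  232.91.244.112/28 (232.91.244.112 - 232.91.244.127) does not contain 168.91.244.113
  168.91.244.96/28 (168.91.244.96 - 168.91.244.111) does not contain 168.91.244.113
  170.91.244.64/26 (170.91.244.64 - 170.91.244.127) does not contain 168.91.244.113
  168.91.244.192/26 (168.91.244.192 - 168.91.244.255) does not contain 168.91.244.113
  168.95.240.0/20 (168.95.240.0 - 168.95.255.255) does not contain 168.91.244.113
  168.91.96.0/19 (168.91.96.0 - 168.91.127.255) does not contain 168.91.244.113
  168.89.0.0/16 (168.89.0.0 - 168.89.255.255) does not contain 168.91.244.113
Longest matching prefix is /15 -> interface GigabitEthernet0/1.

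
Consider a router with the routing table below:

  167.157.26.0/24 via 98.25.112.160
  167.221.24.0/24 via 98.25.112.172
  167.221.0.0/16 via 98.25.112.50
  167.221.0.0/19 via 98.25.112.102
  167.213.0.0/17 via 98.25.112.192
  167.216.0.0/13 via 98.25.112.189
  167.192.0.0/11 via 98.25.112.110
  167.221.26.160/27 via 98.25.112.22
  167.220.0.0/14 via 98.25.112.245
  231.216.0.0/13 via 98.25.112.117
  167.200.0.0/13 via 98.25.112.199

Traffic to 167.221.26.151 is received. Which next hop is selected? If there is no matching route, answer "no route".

Routes whose prefix contains 167.221.26.151:
  167.192.0.0/11 (167.192.0.0 - 167.223.255.255) -> 98.25.112.110
  167.216.0.0/13 (167.216.0.0 - 167.223.255.255) -> 98.25.112.189
  167.220.0.0/14 (167.220.0.0 - 167.223.255.255) -> 98.25.112.245
  167.221.0.0/16 (167.221.0.0 - 167.221.255.255) -> 98.25.112.50
  167.221.0.0/19 (167.221.0.0 - 167.221.31.255) -> 98.25.112.102
More-specific entries that do NOT match:
  167.221.26.160/27 (167.221.26.160 - 167.221.26.191) does not contain 167.221.26.151
  167.157.26.0/24 (167.157.26.0 - 167.157.26.255) does not contain 167.221.26.151
  167.221.24.0/24 (167.221.24.0 - 167.221.24.255) does not contain 167.221.26.151
Longest matching prefix is /19 -> next hop 98.25.112.102.

98.25.112.102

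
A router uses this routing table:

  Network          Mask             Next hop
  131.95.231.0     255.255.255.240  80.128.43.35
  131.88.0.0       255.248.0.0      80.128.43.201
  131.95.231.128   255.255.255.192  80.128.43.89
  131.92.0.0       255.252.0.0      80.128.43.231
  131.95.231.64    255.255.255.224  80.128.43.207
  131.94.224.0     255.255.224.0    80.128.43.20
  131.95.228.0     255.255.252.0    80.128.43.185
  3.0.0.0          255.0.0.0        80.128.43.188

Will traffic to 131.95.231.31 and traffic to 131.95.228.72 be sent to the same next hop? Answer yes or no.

yes

131.95.231.31: longest match 131.95.228.0/22 -> 80.128.43.185
131.95.228.72: longest match 131.95.228.0/22 -> 80.128.43.185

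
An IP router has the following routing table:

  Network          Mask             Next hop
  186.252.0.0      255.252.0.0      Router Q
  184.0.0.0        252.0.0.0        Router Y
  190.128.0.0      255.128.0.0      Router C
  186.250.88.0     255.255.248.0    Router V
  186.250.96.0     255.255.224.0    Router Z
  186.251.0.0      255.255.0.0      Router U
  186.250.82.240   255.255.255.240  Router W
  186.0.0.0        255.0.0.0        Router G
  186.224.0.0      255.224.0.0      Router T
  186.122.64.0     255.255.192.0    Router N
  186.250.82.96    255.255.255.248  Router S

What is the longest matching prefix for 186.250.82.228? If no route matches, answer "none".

186.224.0.0/11

Entries matching 186.250.82.228:
  184.0.0.0/6 (184.0.0.0 - 187.255.255.255)
  186.0.0.0/8 (186.0.0.0 - 186.255.255.255)
  186.224.0.0/11 (186.224.0.0 - 186.255.255.255)
Most specific is 186.224.0.0/11.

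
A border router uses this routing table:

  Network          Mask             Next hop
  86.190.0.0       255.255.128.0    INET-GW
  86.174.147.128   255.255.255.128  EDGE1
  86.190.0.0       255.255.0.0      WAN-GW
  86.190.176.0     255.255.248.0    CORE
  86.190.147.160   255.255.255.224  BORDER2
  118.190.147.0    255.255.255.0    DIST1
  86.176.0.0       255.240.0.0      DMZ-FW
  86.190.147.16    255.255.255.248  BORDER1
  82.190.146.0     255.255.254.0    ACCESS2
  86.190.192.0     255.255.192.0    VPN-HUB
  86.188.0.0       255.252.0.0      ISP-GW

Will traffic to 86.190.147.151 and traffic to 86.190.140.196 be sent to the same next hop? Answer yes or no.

yes

86.190.147.151: longest match 86.190.0.0/16 -> WAN-GW
86.190.140.196: longest match 86.190.0.0/16 -> WAN-GW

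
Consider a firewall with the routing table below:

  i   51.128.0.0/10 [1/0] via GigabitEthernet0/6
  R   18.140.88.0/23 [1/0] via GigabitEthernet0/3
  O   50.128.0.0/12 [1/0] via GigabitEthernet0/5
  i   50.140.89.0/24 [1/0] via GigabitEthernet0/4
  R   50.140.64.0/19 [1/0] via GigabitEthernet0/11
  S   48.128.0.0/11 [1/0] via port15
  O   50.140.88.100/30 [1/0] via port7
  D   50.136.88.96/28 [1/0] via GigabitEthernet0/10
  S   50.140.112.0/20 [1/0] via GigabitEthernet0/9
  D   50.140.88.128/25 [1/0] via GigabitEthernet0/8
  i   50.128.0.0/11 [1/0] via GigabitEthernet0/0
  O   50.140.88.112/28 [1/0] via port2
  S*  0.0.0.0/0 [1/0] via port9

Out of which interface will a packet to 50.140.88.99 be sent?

GigabitEthernet0/11

Routes whose prefix contains 50.140.88.99:
  0.0.0.0/0 (default, matches everything) -> port9
  50.128.0.0/11 (50.128.0.0 - 50.159.255.255) -> GigabitEthernet0/0
  50.128.0.0/12 (50.128.0.0 - 50.143.255.255) -> GigabitEthernet0/5
  50.140.64.0/19 (50.140.64.0 - 50.140.95.255) -> GigabitEthernet0/11
More-specific entries that do NOT match:
  50.140.88.100/30 (50.140.88.100 - 50.140.88.103) does not contain 50.140.88.99
  50.136.88.96/28 (50.136.88.96 - 50.136.88.111) does not contain 50.140.88.99
  50.140.88.112/28 (50.140.88.112 - 50.140.88.127) does not contain 50.140.88.99
  50.140.88.128/25 (50.140.88.128 - 50.140.88.255) does not contain 50.140.88.99
  50.140.89.0/24 (50.140.89.0 - 50.140.89.255) does not contain 50.140.88.99
  18.140.88.0/23 (18.140.88.0 - 18.140.89.255) does not contain 50.140.88.99
  50.140.112.0/20 (50.140.112.0 - 50.140.127.255) does not contain 50.140.88.99
Longest matching prefix is /19 -> interface GigabitEthernet0/11.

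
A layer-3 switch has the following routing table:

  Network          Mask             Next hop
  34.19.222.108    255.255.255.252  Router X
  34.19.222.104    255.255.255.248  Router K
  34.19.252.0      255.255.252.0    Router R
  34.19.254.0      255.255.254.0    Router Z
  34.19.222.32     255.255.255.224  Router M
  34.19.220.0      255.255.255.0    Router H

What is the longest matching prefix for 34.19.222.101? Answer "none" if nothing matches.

none

34.19.222.101 is outside every listed prefix and there is no default route.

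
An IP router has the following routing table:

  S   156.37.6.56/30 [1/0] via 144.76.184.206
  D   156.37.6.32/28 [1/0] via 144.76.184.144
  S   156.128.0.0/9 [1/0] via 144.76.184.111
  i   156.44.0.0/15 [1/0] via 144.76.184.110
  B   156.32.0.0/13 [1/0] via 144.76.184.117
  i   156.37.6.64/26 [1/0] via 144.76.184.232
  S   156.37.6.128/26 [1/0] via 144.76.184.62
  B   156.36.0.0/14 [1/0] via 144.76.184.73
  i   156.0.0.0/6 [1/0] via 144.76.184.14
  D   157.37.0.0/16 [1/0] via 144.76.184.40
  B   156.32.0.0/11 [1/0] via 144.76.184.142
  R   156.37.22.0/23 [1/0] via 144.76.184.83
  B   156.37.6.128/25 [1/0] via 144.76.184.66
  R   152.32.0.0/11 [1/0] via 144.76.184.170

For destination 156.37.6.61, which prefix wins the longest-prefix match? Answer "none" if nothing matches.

Entries matching 156.37.6.61:
  156.0.0.0/6 (156.0.0.0 - 159.255.255.255)
  156.32.0.0/11 (156.32.0.0 - 156.63.255.255)
  156.32.0.0/13 (156.32.0.0 - 156.39.255.255)
  156.36.0.0/14 (156.36.0.0 - 156.39.255.255)
Most specific is 156.36.0.0/14.

156.36.0.0/14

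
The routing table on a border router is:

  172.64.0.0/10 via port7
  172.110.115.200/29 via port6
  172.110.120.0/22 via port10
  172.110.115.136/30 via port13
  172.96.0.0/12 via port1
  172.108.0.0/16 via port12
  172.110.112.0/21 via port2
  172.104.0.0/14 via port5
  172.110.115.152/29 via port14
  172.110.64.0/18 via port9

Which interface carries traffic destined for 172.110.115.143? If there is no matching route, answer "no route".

port2

Routes whose prefix contains 172.110.115.143:
  172.64.0.0/10 (172.64.0.0 - 172.127.255.255) -> port7
  172.96.0.0/12 (172.96.0.0 - 172.111.255.255) -> port1
  172.110.64.0/18 (172.110.64.0 - 172.110.127.255) -> port9
  172.110.112.0/21 (172.110.112.0 - 172.110.119.255) -> port2
More-specific entries that do NOT match:
  172.110.115.136/30 (172.110.115.136 - 172.110.115.139) does not contain 172.110.115.143
  172.110.115.200/29 (172.110.115.200 - 172.110.115.207) does not contain 172.110.115.143
  172.110.115.152/29 (172.110.115.152 - 172.110.115.159) does not contain 172.110.115.143
  172.110.120.0/22 (172.110.120.0 - 172.110.123.255) does not contain 172.110.115.143
Longest matching prefix is /21 -> interface port2.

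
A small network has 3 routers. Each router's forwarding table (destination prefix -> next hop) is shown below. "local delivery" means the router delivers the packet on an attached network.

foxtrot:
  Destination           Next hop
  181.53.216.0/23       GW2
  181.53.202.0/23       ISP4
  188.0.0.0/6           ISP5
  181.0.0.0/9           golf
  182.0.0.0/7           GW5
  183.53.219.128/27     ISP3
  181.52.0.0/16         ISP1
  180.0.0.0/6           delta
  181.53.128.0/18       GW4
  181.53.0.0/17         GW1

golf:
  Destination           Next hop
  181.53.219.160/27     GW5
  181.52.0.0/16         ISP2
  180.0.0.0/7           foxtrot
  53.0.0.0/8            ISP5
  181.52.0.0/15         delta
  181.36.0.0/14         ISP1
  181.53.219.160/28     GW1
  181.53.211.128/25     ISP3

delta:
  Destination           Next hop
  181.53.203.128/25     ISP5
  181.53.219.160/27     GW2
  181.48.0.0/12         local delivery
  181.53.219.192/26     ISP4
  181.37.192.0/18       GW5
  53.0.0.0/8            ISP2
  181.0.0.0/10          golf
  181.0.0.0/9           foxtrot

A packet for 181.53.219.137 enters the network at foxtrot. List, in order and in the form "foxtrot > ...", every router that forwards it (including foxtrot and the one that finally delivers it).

foxtrot > golf > delta

At foxtrot: longest match for 181.53.219.137 is 181.0.0.0/9 -> golf
At golf: longest match for 181.53.219.137 is 181.52.0.0/15 -> delta
At delta: longest match for 181.53.219.137 is 181.48.0.0/12 -> local delivery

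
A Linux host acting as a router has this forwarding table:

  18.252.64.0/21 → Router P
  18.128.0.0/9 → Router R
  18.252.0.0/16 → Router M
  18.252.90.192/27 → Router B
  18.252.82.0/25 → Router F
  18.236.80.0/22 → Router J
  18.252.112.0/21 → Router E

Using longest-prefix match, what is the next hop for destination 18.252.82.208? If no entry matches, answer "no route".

Routes whose prefix contains 18.252.82.208:
  18.128.0.0/9 (18.128.0.0 - 18.255.255.255) -> Router R
  18.252.0.0/16 (18.252.0.0 - 18.252.255.255) -> Router M
More-specific entries that do NOT match:
  18.252.90.192/27 (18.252.90.192 - 18.252.90.223) does not contain 18.252.82.208
  18.252.82.0/25 (18.252.82.0 - 18.252.82.127) does not contain 18.252.82.208
  18.236.80.0/22 (18.236.80.0 - 18.236.83.255) does not contain 18.252.82.208
  18.252.64.0/21 (18.252.64.0 - 18.252.71.255) does not contain 18.252.82.208
  18.252.112.0/21 (18.252.112.0 - 18.252.119.255) does not contain 18.252.82.208
Longest matching prefix is /16 -> next hop Router M.

Router M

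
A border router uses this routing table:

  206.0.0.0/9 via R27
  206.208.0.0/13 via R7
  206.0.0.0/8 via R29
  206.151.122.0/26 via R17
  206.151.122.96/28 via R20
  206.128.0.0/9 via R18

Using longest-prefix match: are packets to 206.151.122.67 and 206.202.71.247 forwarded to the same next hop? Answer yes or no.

206.151.122.67: longest match 206.128.0.0/9 -> R18
206.202.71.247: longest match 206.128.0.0/9 -> R18

yes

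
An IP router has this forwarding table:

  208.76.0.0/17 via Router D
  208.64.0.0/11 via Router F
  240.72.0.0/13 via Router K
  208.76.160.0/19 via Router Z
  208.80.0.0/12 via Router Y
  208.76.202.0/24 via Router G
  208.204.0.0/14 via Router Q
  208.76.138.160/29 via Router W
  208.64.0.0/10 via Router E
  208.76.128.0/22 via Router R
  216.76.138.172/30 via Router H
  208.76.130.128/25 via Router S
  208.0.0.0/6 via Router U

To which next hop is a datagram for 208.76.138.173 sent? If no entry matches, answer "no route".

Router F

Routes whose prefix contains 208.76.138.173:
  208.0.0.0/6 (208.0.0.0 - 211.255.255.255) -> Router U
  208.64.0.0/10 (208.64.0.0 - 208.127.255.255) -> Router E
  208.64.0.0/11 (208.64.0.0 - 208.95.255.255) -> Router F
More-specific entries that do NOT match:
  216.76.138.172/30 (216.76.138.172 - 216.76.138.175) does not contain 208.76.138.173
  208.76.138.160/29 (208.76.138.160 - 208.76.138.167) does not contain 208.76.138.173
  208.76.130.128/25 (208.76.130.128 - 208.76.130.255) does not contain 208.76.138.173
  208.76.202.0/24 (208.76.202.0 - 208.76.202.255) does not contain 208.76.138.173
  208.76.128.0/22 (208.76.128.0 - 208.76.131.255) does not contain 208.76.138.173
  208.76.160.0/19 (208.76.160.0 - 208.76.191.255) does not contain 208.76.138.173
  208.76.0.0/17 (208.76.0.0 - 208.76.127.255) does not contain 208.76.138.173
  208.204.0.0/14 (208.204.0.0 - 208.207.255.255) does not contain 208.76.138.173
  240.72.0.0/13 (240.72.0.0 - 240.79.255.255) does not contain 208.76.138.173
  208.80.0.0/12 (208.80.0.0 - 208.95.255.255) does not contain 208.76.138.173
Longest matching prefix is /11 -> next hop Router F.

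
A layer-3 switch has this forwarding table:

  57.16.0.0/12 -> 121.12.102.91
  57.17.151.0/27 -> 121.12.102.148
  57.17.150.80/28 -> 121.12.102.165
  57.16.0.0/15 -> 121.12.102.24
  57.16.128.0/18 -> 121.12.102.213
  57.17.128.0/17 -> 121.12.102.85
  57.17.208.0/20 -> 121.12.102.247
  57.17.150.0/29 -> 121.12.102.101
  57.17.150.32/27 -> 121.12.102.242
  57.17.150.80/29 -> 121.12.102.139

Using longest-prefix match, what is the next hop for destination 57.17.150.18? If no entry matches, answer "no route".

Routes whose prefix contains 57.17.150.18:
  57.16.0.0/12 (57.16.0.0 - 57.31.255.255) -> 121.12.102.91
  57.16.0.0/15 (57.16.0.0 - 57.17.255.255) -> 121.12.102.24
  57.17.128.0/17 (57.17.128.0 - 57.17.255.255) -> 121.12.102.85
More-specific entries that do NOT match:
  57.17.150.0/29 (57.17.150.0 - 57.17.150.7) does not contain 57.17.150.18
  57.17.150.80/29 (57.17.150.80 - 57.17.150.87) does not contain 57.17.150.18
  57.17.150.80/28 (57.17.150.80 - 57.17.150.95) does not contain 57.17.150.18
  57.17.151.0/27 (57.17.151.0 - 57.17.151.31) does not contain 57.17.150.18
  57.17.150.32/27 (57.17.150.32 - 57.17.150.63) does not contain 57.17.150.18
  57.17.208.0/20 (57.17.208.0 - 57.17.223.255) does not contain 57.17.150.18
  57.16.128.0/18 (57.16.128.0 - 57.16.191.255) does not contain 57.17.150.18
Longest matching prefix is /17 -> next hop 121.12.102.85.

121.12.102.85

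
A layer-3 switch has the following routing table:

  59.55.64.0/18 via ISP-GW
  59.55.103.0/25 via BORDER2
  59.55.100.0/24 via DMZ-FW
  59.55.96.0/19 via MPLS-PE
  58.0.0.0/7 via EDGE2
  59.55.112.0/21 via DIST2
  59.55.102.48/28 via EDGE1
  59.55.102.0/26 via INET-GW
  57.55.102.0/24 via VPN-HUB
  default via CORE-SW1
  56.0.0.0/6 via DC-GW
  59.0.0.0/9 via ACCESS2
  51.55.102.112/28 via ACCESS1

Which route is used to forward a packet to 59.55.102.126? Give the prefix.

59.55.96.0/19

Entries matching 59.55.102.126:
  0.0.0.0/0 (default, matches everything)
  56.0.0.0/6 (56.0.0.0 - 59.255.255.255)
  58.0.0.0/7 (58.0.0.0 - 59.255.255.255)
  59.0.0.0/9 (59.0.0.0 - 59.127.255.255)
  59.55.64.0/18 (59.55.64.0 - 59.55.127.255)
  59.55.96.0/19 (59.55.96.0 - 59.55.127.255)
Most specific is 59.55.96.0/19.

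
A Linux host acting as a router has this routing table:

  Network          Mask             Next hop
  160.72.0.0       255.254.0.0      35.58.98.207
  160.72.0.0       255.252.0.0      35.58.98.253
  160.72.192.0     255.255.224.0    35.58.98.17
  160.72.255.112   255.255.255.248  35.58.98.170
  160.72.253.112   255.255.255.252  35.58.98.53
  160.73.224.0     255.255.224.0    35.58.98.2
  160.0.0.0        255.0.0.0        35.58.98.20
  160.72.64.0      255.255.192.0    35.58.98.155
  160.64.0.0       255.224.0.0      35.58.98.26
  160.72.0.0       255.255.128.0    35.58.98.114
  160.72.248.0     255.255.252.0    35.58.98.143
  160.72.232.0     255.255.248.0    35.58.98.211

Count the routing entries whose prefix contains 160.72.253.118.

4

Prefixes containing 160.72.253.118:
  160.0.0.0/8 (160.0.0.0 - 160.255.255.255)
  160.64.0.0/11 (160.64.0.0 - 160.95.255.255)
  160.72.0.0/14 (160.72.0.0 - 160.75.255.255)
  160.72.0.0/15 (160.72.0.0 - 160.73.255.255)
Total matching entries: 4.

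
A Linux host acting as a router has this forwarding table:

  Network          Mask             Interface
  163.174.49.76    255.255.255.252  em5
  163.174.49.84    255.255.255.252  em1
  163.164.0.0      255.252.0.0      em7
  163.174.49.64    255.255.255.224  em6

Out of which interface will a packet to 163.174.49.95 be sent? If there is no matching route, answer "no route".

em6

Routes whose prefix contains 163.174.49.95:
  163.174.49.64/27 (163.174.49.64 - 163.174.49.95) -> em6
More-specific entries that do NOT match:
  163.174.49.76/30 (163.174.49.76 - 163.174.49.79) does not contain 163.174.49.95
  163.174.49.84/30 (163.174.49.84 - 163.174.49.87) does not contain 163.174.49.95
Longest matching prefix is /27 -> interface em6.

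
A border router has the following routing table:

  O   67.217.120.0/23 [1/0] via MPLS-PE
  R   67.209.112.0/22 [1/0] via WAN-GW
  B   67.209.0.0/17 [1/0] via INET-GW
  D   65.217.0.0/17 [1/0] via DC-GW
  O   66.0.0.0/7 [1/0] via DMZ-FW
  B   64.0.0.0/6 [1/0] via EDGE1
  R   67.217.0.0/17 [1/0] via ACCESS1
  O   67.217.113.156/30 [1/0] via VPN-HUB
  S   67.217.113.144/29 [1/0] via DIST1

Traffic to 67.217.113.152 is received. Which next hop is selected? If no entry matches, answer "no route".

Routes whose prefix contains 67.217.113.152:
  64.0.0.0/6 (64.0.0.0 - 67.255.255.255) -> EDGE1
  66.0.0.0/7 (66.0.0.0 - 67.255.255.255) -> DMZ-FW
  67.217.0.0/17 (67.217.0.0 - 67.217.127.255) -> ACCESS1
More-specific entries that do NOT match:
  67.217.113.156/30 (67.217.113.156 - 67.217.113.159) does not contain 67.217.113.152
  67.217.113.144/29 (67.217.113.144 - 67.217.113.151) does not contain 67.217.113.152
  67.217.120.0/23 (67.217.120.0 - 67.217.121.255) does not contain 67.217.113.152
  67.209.112.0/22 (67.209.112.0 - 67.209.115.255) does not contain 67.217.113.152
Longest matching prefix is /17 -> next hop ACCESS1.

ACCESS1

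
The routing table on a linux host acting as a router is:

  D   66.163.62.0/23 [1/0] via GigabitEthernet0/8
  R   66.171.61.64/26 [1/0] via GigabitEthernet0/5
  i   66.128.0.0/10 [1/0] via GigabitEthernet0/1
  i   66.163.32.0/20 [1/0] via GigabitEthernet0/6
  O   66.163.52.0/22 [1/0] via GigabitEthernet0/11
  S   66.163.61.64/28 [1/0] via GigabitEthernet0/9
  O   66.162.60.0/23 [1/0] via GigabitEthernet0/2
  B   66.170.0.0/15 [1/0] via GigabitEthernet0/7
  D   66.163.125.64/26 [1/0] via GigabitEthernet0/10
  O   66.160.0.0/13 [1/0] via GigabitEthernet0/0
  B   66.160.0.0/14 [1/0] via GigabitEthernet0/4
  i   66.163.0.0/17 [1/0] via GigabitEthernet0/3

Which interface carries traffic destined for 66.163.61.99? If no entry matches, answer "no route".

GigabitEthernet0/3

Routes whose prefix contains 66.163.61.99:
  66.128.0.0/10 (66.128.0.0 - 66.191.255.255) -> GigabitEthernet0/1
  66.160.0.0/13 (66.160.0.0 - 66.167.255.255) -> GigabitEthernet0/0
  66.160.0.0/14 (66.160.0.0 - 66.163.255.255) -> GigabitEthernet0/4
  66.163.0.0/17 (66.163.0.0 - 66.163.127.255) -> GigabitEthernet0/3
More-specific entries that do NOT match:
  66.163.61.64/28 (66.163.61.64 - 66.163.61.79) does not contain 66.163.61.99
  66.171.61.64/26 (66.171.61.64 - 66.171.61.127) does not contain 66.163.61.99
  66.163.125.64/26 (66.163.125.64 - 66.163.125.127) does not contain 66.163.61.99
  66.163.62.0/23 (66.163.62.0 - 66.163.63.255) does not contain 66.163.61.99
  66.162.60.0/23 (66.162.60.0 - 66.162.61.255) does not contain 66.163.61.99
  66.163.52.0/22 (66.163.52.0 - 66.163.55.255) does not contain 66.163.61.99
  66.163.32.0/20 (66.163.32.0 - 66.163.47.255) does not contain 66.163.61.99
Longest matching prefix is /17 -> interface GigabitEthernet0/3.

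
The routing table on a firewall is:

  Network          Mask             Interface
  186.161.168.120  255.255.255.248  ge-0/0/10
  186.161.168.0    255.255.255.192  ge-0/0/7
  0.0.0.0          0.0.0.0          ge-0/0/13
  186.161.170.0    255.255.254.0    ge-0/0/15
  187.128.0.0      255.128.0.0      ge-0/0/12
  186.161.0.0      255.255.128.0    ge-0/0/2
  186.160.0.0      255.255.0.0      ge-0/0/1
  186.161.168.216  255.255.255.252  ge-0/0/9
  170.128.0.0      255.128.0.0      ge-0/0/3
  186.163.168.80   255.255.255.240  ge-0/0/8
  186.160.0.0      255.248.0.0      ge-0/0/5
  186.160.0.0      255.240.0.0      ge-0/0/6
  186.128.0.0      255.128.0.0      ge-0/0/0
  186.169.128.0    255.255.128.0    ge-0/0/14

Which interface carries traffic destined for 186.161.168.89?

ge-0/0/5

Routes whose prefix contains 186.161.168.89:
  0.0.0.0/0 (default, matches everything) -> ge-0/0/13
  186.128.0.0/9 (186.128.0.0 - 186.255.255.255) -> ge-0/0/0
  186.160.0.0/12 (186.160.0.0 - 186.175.255.255) -> ge-0/0/6
  186.160.0.0/13 (186.160.0.0 - 186.167.255.255) -> ge-0/0/5
More-specific entries that do NOT match:
  186.161.168.216/30 (186.161.168.216 - 186.161.168.219) does not contain 186.161.168.89
  186.161.168.120/29 (186.161.168.120 - 186.161.168.127) does not contain 186.161.168.89
  186.163.168.80/28 (186.163.168.80 - 186.163.168.95) does not contain 186.161.168.89
  186.161.168.0/26 (186.161.168.0 - 186.161.168.63) does not contain 186.161.168.89
  186.161.170.0/23 (186.161.170.0 - 186.161.171.255) does not contain 186.161.168.89
  186.161.0.0/17 (186.161.0.0 - 186.161.127.255) does not contain 186.161.168.89
  186.169.128.0/17 (186.169.128.0 - 186.169.255.255) does not contain 186.161.168.89
  186.160.0.0/16 (186.160.0.0 - 186.160.255.255) does not contain 186.161.168.89
Longest matching prefix is /13 -> interface ge-0/0/5.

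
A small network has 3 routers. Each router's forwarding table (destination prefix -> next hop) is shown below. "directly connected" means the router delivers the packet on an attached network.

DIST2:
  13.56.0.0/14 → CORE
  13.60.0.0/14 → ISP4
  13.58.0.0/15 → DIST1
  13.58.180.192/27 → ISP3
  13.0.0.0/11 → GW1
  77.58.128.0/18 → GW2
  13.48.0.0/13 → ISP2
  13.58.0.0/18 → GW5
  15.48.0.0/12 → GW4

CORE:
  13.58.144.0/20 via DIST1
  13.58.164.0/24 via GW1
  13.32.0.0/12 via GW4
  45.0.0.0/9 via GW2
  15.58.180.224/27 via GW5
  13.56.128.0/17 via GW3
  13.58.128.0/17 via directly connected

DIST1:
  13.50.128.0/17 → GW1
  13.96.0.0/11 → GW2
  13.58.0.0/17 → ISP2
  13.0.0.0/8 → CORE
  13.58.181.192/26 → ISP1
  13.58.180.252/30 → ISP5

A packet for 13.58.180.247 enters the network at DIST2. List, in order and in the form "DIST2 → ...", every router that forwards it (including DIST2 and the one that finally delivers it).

At DIST2: longest match for 13.58.180.247 is 13.58.0.0/15 -> DIST1
At DIST1: longest match for 13.58.180.247 is 13.0.0.0/8 -> CORE
At CORE: longest match for 13.58.180.247 is 13.58.128.0/17 -> directly connected

DIST2 → DIST1 → CORE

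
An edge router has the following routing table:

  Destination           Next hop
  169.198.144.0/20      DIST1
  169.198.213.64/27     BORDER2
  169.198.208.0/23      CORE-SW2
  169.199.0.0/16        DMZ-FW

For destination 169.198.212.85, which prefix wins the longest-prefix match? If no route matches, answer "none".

169.198.212.85 is outside every listed prefix and there is no default route.

none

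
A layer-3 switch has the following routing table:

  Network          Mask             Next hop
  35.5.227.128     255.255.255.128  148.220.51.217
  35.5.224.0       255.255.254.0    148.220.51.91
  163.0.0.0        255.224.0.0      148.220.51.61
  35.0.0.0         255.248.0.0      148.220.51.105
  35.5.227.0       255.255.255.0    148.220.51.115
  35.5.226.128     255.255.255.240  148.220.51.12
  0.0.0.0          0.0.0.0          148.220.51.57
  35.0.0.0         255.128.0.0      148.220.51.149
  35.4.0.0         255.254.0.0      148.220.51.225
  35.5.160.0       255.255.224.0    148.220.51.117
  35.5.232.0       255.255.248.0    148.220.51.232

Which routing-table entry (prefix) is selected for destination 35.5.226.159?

35.4.0.0/15

Entries matching 35.5.226.159:
  0.0.0.0/0 (default, matches everything)
  35.0.0.0/9 (35.0.0.0 - 35.127.255.255)
  35.0.0.0/13 (35.0.0.0 - 35.7.255.255)
  35.4.0.0/15 (35.4.0.0 - 35.5.255.255)
Most specific is 35.4.0.0/15.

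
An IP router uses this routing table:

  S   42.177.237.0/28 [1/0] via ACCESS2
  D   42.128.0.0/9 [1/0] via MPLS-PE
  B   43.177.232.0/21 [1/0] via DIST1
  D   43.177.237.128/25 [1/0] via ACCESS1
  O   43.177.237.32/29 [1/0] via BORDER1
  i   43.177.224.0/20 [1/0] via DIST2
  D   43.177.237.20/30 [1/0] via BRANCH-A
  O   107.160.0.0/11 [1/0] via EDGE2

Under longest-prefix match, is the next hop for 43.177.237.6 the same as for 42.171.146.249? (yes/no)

43.177.237.6: longest match 43.177.232.0/21 -> DIST1
42.171.146.249: longest match 42.128.0.0/9 -> MPLS-PE

no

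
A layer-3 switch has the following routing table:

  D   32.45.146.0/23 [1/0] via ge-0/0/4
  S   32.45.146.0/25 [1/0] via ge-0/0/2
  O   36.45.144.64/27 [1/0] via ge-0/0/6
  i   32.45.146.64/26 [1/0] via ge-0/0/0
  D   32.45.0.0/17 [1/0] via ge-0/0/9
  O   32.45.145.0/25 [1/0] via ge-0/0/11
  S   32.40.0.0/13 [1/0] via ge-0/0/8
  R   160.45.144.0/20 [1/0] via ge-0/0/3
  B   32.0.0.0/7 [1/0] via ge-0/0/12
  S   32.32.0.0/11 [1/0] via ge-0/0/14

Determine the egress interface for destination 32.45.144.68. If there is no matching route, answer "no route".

ge-0/0/8

Routes whose prefix contains 32.45.144.68:
  32.0.0.0/7 (32.0.0.0 - 33.255.255.255) -> ge-0/0/12
  32.32.0.0/11 (32.32.0.0 - 32.63.255.255) -> ge-0/0/14
  32.40.0.0/13 (32.40.0.0 - 32.47.255.255) -> ge-0/0/8
More-specific entries that do NOT match:
  36.45.144.64/27 (36.45.144.64 - 36.45.144.95) does not contain 32.45.144.68
  32.45.146.64/26 (32.45.146.64 - 32.45.146.127) does not contain 32.45.144.68
  32.45.146.0/25 (32.45.146.0 - 32.45.146.127) does not contain 32.45.144.68
  32.45.145.0/25 (32.45.145.0 - 32.45.145.127) does not contain 32.45.144.68
  32.45.146.0/23 (32.45.146.0 - 32.45.147.255) does not contain 32.45.144.68
  160.45.144.0/20 (160.45.144.0 - 160.45.159.255) does not contain 32.45.144.68
  32.45.0.0/17 (32.45.0.0 - 32.45.127.255) does not contain 32.45.144.68
Longest matching prefix is /13 -> interface ge-0/0/8.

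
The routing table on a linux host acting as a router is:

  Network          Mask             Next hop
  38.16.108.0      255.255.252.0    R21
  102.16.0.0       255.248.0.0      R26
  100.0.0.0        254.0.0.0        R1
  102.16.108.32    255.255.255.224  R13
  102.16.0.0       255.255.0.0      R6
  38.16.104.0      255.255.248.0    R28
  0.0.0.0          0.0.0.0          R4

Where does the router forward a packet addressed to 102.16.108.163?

R6

Routes whose prefix contains 102.16.108.163:
  0.0.0.0/0 (default, matches everything) -> R4
  102.16.0.0/13 (102.16.0.0 - 102.23.255.255) -> R26
  102.16.0.0/16 (102.16.0.0 - 102.16.255.255) -> R6
More-specific entries that do NOT match:
  102.16.108.32/27 (102.16.108.32 - 102.16.108.63) does not contain 102.16.108.163
  38.16.108.0/22 (38.16.108.0 - 38.16.111.255) does not contain 102.16.108.163
  38.16.104.0/21 (38.16.104.0 - 38.16.111.255) does not contain 102.16.108.163
Longest matching prefix is /16 -> next hop R6.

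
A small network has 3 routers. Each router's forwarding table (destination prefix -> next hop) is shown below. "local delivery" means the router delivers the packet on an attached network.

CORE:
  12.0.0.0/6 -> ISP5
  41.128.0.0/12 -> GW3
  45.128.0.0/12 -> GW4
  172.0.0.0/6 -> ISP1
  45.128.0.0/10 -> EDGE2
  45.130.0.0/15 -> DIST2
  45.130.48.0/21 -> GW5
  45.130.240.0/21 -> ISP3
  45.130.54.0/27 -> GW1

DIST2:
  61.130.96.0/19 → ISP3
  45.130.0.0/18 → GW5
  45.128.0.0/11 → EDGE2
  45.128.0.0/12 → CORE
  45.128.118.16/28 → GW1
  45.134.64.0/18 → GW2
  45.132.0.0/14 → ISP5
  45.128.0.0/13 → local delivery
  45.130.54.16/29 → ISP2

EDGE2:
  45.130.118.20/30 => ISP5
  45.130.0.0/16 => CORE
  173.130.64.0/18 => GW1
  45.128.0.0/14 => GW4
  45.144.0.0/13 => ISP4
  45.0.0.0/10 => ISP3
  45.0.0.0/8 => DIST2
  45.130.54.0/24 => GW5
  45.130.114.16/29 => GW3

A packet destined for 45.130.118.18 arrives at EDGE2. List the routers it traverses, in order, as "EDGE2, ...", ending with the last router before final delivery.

At EDGE2: longest match for 45.130.118.18 is 45.130.0.0/16 -> CORE
At CORE: longest match for 45.130.118.18 is 45.130.0.0/15 -> DIST2
At DIST2: longest match for 45.130.118.18 is 45.128.0.0/13 -> local delivery

EDGE2, CORE, DIST2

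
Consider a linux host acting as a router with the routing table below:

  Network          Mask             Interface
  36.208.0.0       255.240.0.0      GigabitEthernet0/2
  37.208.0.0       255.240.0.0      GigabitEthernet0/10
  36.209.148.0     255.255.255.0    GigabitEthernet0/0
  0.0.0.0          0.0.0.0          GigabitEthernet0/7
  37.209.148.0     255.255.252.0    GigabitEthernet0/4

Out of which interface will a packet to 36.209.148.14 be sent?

GigabitEthernet0/0

Routes whose prefix contains 36.209.148.14:
  0.0.0.0/0 (default, matches everything) -> GigabitEthernet0/7
  36.208.0.0/12 (36.208.0.0 - 36.223.255.255) -> GigabitEthernet0/2
  36.209.148.0/24 (36.209.148.0 - 36.209.148.255) -> GigabitEthernet0/0
Longest matching prefix is /24 -> interface GigabitEthernet0/0.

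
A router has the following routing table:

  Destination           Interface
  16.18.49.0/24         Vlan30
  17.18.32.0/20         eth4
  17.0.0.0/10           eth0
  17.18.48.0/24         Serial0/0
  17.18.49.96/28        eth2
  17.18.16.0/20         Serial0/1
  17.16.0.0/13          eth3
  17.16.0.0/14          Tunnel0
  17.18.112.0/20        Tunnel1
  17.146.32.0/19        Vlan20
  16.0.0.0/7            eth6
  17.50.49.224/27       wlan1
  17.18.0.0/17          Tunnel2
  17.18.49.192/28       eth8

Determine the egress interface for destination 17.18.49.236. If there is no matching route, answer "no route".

Tunnel2

Routes whose prefix contains 17.18.49.236:
  16.0.0.0/7 (16.0.0.0 - 17.255.255.255) -> eth6
  17.0.0.0/10 (17.0.0.0 - 17.63.255.255) -> eth0
  17.16.0.0/13 (17.16.0.0 - 17.23.255.255) -> eth3
  17.16.0.0/14 (17.16.0.0 - 17.19.255.255) -> Tunnel0
  17.18.0.0/17 (17.18.0.0 - 17.18.127.255) -> Tunnel2
More-specific entries that do NOT match:
  17.18.49.96/28 (17.18.49.96 - 17.18.49.111) does not contain 17.18.49.236
  17.18.49.192/28 (17.18.49.192 - 17.18.49.207) does not contain 17.18.49.236
  17.50.49.224/27 (17.50.49.224 - 17.50.49.255) does not contain 17.18.49.236
  16.18.49.0/24 (16.18.49.0 - 16.18.49.255) does not contain 17.18.49.236
  17.18.48.0/24 (17.18.48.0 - 17.18.48.255) does not contain 17.18.49.236
  17.18.32.0/20 (17.18.32.0 - 17.18.47.255) does not contain 17.18.49.236
  17.18.16.0/20 (17.18.16.0 - 17.18.31.255) does not contain 17.18.49.236
  17.18.112.0/20 (17.18.112.0 - 17.18.127.255) does not contain 17.18.49.236
  17.146.32.0/19 (17.146.32.0 - 17.146.63.255) does not contain 17.18.49.236
Longest matching prefix is /17 -> interface Tunnel2.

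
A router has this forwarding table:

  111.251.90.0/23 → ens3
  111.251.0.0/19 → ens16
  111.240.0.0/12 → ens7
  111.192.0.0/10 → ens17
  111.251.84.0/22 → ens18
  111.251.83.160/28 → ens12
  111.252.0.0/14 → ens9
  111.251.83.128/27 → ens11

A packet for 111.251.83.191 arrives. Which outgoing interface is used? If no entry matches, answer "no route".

Routes whose prefix contains 111.251.83.191:
  111.192.0.0/10 (111.192.0.0 - 111.255.255.255) -> ens17
  111.240.0.0/12 (111.240.0.0 - 111.255.255.255) -> ens7
More-specific entries that do NOT match:
  111.251.83.160/28 (111.251.83.160 - 111.251.83.175) does not contain 111.251.83.191
  111.251.83.128/27 (111.251.83.128 - 111.251.83.159) does not contain 111.251.83.191
  111.251.90.0/23 (111.251.90.0 - 111.251.91.255) does not contain 111.251.83.191
  111.251.84.0/22 (111.251.84.0 - 111.251.87.255) does not contain 111.251.83.191
  111.251.0.0/19 (111.251.0.0 - 111.251.31.255) does not contain 111.251.83.191
  111.252.0.0/14 (111.252.0.0 - 111.255.255.255) does not contain 111.251.83.191
Longest matching prefix is /12 -> interface ens7.

ens7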